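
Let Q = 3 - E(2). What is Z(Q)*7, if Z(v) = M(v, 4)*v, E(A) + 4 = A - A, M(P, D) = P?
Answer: 343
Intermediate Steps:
E(A) = -4 (E(A) = -4 + (A - A) = -4 + 0 = -4)
Q = 7 (Q = 3 - 1*(-4) = 3 + 4 = 7)
Z(v) = v**2 (Z(v) = v*v = v**2)
Z(Q)*7 = 7**2*7 = 49*7 = 343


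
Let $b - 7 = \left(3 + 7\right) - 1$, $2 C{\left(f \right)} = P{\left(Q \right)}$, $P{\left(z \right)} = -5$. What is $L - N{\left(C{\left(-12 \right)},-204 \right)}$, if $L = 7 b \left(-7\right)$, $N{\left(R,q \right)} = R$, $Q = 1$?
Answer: $- \frac{1563}{2} \approx -781.5$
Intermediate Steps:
$C{\left(f \right)} = - \frac{5}{2}$ ($C{\left(f \right)} = \frac{1}{2} \left(-5\right) = - \frac{5}{2}$)
$b = 16$ ($b = 7 + \left(\left(3 + 7\right) - 1\right) = 7 + \left(10 - 1\right) = 7 + 9 = 16$)
$L = -784$ ($L = 7 \cdot 16 \left(-7\right) = 112 \left(-7\right) = -784$)
$L - N{\left(C{\left(-12 \right)},-204 \right)} = -784 - - \frac{5}{2} = -784 + \frac{5}{2} = - \frac{1563}{2}$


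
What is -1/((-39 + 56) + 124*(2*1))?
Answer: -1/265 ≈ -0.0037736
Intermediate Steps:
-1/((-39 + 56) + 124*(2*1)) = -1/(17 + 124*2) = -1/(17 + 248) = -1/265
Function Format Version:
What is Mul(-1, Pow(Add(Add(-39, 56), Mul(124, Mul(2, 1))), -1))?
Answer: Rational(-1, 265) ≈ -0.0037736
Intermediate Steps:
Mul(-1, Pow(Add(Add(-39, 56), Mul(124, Mul(2, 1))), -1)) = Mul(-1, Pow(Add(17, Mul(124, 2)), -1)) = Mul(-1, Pow(Add(17, 248), -1)) = Mul(-1, Pow(265, -1)) = Mul(-1, Rational(1, 265)) = Rational(-1, 265)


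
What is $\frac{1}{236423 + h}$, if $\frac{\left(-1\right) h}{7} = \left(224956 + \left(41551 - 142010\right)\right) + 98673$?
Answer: $- \frac{1}{1325767} \approx -7.5428 \cdot 10^{-7}$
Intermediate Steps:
$h = -1562190$ ($h = - 7 \left(\left(224956 + \left(41551 - 142010\right)\right) + 98673\right) = - 7 \left(\left(224956 - 100459\right) + 98673\right) = - 7 \left(124497 + 98673\right) = \left(-7\right) 223170 = -1562190$)
$\frac{1}{236423 + h} = \frac{1}{236423 - 1562190} = \frac{1}{-1325767} = - \frac{1}{1325767}$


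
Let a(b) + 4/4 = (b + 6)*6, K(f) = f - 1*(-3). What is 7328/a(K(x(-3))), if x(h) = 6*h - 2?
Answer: -7328/67 ≈ -109.37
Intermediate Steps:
x(h) = -2 + 6*h
K(f) = 3 + f (K(f) = f + 3 = 3 + f)
a(b) = 35 + 6*b (a(b) = -1 + (b + 6)*6 = -1 + (6 + b)*6 = -1 + (36 + 6*b) = 35 + 6*b)
7328/a(K(x(-3))) = 7328/(35 + 6*(3 + (-2 + 6*(-3)))) = 7328/(35 + 6*(3 + (-2 - 18))) = 7328/(35 + 6*(3 - 20)) = 7328/(35 + 6*(-17)) = 7328/(35 - 102) = 7328/(-67) = 7328*(-1/67) = -7328/67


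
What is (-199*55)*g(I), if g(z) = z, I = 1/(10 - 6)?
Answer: -10945/4 ≈ -2736.3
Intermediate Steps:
I = ¼ (I = 1/4 = ¼ ≈ 0.25000)
(-199*55)*g(I) = -199*55*(¼) = -10945*¼ = -10945/4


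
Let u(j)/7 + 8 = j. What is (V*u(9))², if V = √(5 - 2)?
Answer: 147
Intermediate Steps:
u(j) = -56 + 7*j
V = √3 ≈ 1.7320
(V*u(9))² = (√3*(-56 + 7*9))² = (√3*(-56 + 63))² = (√3*7)² = (7*√3)² = 147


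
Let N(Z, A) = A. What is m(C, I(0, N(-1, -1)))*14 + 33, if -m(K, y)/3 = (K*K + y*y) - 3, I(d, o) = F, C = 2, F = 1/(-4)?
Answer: -93/8 ≈ -11.625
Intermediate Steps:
F = -¼ ≈ -0.25000
I(d, o) = -¼
m(K, y) = 9 - 3*K² - 3*y² (m(K, y) = -3*((K*K + y*y) - 3) = -3*((K² + y²) - 3) = -3*(-3 + K² + y²) = 9 - 3*K² - 3*y²)
m(C, I(0, N(-1, -1)))*14 + 33 = (9 - 3*2² - 3*(-¼)²)*14 + 33 = (9 - 3*4 - 3*1/16)*14 + 33 = (9 - 12 - 3/16)*14 + 33 = -51/16*14 + 33 = -357/8 + 33 = -93/8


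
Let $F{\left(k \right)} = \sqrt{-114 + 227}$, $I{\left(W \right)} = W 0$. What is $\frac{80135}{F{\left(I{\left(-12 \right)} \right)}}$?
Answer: $\frac{80135 \sqrt{113}}{113} \approx 7538.5$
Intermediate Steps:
$I{\left(W \right)} = 0$
$F{\left(k \right)} = \sqrt{113}$
$\frac{80135}{F{\left(I{\left(-12 \right)} \right)}} = \frac{80135}{\sqrt{113}} = 80135 \frac{\sqrt{113}}{113} = \frac{80135 \sqrt{113}}{113}$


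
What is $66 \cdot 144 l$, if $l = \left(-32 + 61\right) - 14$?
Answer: $142560$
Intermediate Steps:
$l = 15$ ($l = 29 - 14 = 15$)
$66 \cdot 144 l = 66 \cdot 144 \cdot 15 = 9504 \cdot 15 = 142560$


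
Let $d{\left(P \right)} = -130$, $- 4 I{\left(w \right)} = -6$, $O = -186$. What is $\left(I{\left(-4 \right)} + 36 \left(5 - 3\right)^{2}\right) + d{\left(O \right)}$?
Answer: $\frac{31}{2} \approx 15.5$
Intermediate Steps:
$I{\left(w \right)} = \frac{3}{2}$ ($I{\left(w \right)} = \left(- \frac{1}{4}\right) \left(-6\right) = \frac{3}{2}$)
$\left(I{\left(-4 \right)} + 36 \left(5 - 3\right)^{2}\right) + d{\left(O \right)} = \left(\frac{3}{2} + 36 \left(5 - 3\right)^{2}\right) - 130 = \left(\frac{3}{2} + 36 \cdot 2^{2}\right) - 130 = \left(\frac{3}{2} + 36 \cdot 4\right) - 130 = \left(\frac{3}{2} + 144\right) - 130 = \frac{291}{2} - 130 = \frac{31}{2}$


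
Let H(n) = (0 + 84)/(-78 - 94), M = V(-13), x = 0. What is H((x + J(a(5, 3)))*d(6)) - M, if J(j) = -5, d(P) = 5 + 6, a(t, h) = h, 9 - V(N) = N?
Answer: -967/43 ≈ -22.488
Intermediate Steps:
V(N) = 9 - N
d(P) = 11
M = 22 (M = 9 - 1*(-13) = 9 + 13 = 22)
H(n) = -21/43 (H(n) = 84/(-172) = 84*(-1/172) = -21/43)
H((x + J(a(5, 3)))*d(6)) - M = -21/43 - 1*22 = -21/43 - 22 = -967/43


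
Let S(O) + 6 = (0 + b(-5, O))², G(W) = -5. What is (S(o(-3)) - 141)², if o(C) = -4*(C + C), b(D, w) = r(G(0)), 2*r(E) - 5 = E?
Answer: 21609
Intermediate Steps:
r(E) = 5/2 + E/2
b(D, w) = 0 (b(D, w) = 5/2 + (½)*(-5) = 5/2 - 5/2 = 0)
o(C) = -8*C
S(O) = -6 (S(O) = -6 + (0 + 0)² = -6 + 0² = -6 + 0 = -6)
(S(o(-3)) - 141)² = (-6 - 141)² = (-147)² = 21609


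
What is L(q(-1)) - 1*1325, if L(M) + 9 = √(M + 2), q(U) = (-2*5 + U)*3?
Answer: -1334 + I*√31 ≈ -1334.0 + 5.5678*I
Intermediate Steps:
q(U) = -30 + 3*U (q(U) = (-10 + U)*3 = -30 + 3*U)
L(M) = -9 + √(2 + M) (L(M) = -9 + √(M + 2) = -9 + √(2 + M))
L(q(-1)) - 1*1325 = (-9 + √(2 + (-30 + 3*(-1)))) - 1*1325 = (-9 + √(2 + (-30 - 3))) - 1325 = (-9 + √(2 - 33)) - 1325 = (-9 + √(-31)) - 1325 = (-9 + I*√31) - 1325 = -1334 + I*√31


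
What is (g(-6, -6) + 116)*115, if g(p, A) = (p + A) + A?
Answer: 11270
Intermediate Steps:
g(p, A) = p + 2*A (g(p, A) = (A + p) + A = p + 2*A)
(g(-6, -6) + 116)*115 = ((-6 + 2*(-6)) + 116)*115 = ((-6 - 12) + 116)*115 = (-18 + 116)*115 = 98*115 = 11270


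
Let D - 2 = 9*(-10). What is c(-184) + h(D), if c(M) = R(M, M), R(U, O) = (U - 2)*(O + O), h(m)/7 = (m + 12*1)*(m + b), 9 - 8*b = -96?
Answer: 216563/2 ≈ 1.0828e+5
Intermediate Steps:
b = 105/8 (b = 9/8 - ⅛*(-96) = 9/8 + 12 = 105/8 ≈ 13.125)
D = -88 (D = 2 + 9*(-10) = 2 - 90 = -88)
h(m) = 7*(12 + m)*(105/8 + m) (h(m) = 7*((m + 12*1)*(m + 105/8)) = 7*((m + 12)*(105/8 + m)) = 7*((12 + m)*(105/8 + m)) = 7*(12 + m)*(105/8 + m))
R(U, O) = 2*O*(-2 + U) (R(U, O) = (-2 + U)*(2*O) = 2*O*(-2 + U))
c(M) = 2*M*(-2 + M)
c(-184) + h(D) = 2*(-184)*(-2 - 184) + (2205/2 + 7*(-88)² + (1407/8)*(-88)) = 2*(-184)*(-186) + (2205/2 + 7*7744 - 15477) = 68448 + (2205/2 + 54208 - 15477) = 68448 + 79667/2 = 216563/2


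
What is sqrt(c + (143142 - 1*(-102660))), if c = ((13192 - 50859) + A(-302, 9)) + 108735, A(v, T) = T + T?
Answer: 2*sqrt(79222) ≈ 562.93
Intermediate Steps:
A(v, T) = 2*T
c = 71086 (c = ((13192 - 50859) + 2*9) + 108735 = (-37667 + 18) + 108735 = -37649 + 108735 = 71086)
sqrt(c + (143142 - 1*(-102660))) = sqrt(71086 + (143142 - 1*(-102660))) = sqrt(71086 + (143142 + 102660)) = sqrt(71086 + 245802) = sqrt(316888) = 2*sqrt(79222)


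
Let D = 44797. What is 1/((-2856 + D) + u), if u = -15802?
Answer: 1/26139 ≈ 3.8257e-5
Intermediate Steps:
1/((-2856 + D) + u) = 1/((-2856 + 44797) - 15802) = 1/(41941 - 15802) = 1/26139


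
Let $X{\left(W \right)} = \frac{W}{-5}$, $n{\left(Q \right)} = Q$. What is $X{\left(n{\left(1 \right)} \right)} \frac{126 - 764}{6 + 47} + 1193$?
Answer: $\frac{316783}{265} \approx 1195.4$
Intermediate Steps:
$X{\left(W \right)} = - \frac{W}{5}$
$X{\left(n{\left(1 \right)} \right)} \frac{126 - 764}{6 + 47} + 1193 = \left(- \frac{1}{5}\right) 1 \frac{126 - 764}{6 + 47} + 1193 = - \frac{\left(-638\right) \frac{1}{53}}{5} + 1193 = \left(- \frac{1}{5}\right) \left(- \frac{638}{53}\right) + 1193 = \frac{638}{265} + 1193 = \frac{316783}{265}$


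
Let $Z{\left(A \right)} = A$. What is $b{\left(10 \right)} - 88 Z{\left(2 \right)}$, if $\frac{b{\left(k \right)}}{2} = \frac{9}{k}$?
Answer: $- \frac{871}{5} \approx -174.2$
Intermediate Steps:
$b{\left(k \right)} = \frac{18}{k}$ ($b{\left(k \right)} = 2 \frac{9}{k} = \frac{18}{k}$)
$b{\left(10 \right)} - 88 Z{\left(2 \right)} = \frac{18}{10} - 176 = 18 \cdot \frac{1}{10} - 176 = \frac{9}{5} - 176 = - \frac{871}{5}$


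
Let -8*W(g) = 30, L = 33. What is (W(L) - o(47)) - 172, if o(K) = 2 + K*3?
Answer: -1275/4 ≈ -318.75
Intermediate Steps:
W(g) = -15/4 (W(g) = -⅛*30 = -15/4)
o(K) = 2 + 3*K
(W(L) - o(47)) - 172 = (-15/4 - (2 + 3*47)) - 172 = (-15/4 - (2 + 141)) - 172 = (-15/4 - 1*143) - 172 = (-15/4 - 143) - 172 = -587/4 - 172 = -1275/4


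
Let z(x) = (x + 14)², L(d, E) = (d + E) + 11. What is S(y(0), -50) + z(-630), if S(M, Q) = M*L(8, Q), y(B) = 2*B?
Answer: 379456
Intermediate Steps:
L(d, E) = 11 + E + d (L(d, E) = (E + d) + 11 = 11 + E + d)
S(M, Q) = M*(19 + Q) (S(M, Q) = M*(11 + Q + 8) = M*(19 + Q))
z(x) = (14 + x)²
S(y(0), -50) + z(-630) = (2*0)*(19 - 50) + (14 - 630)² = 0*(-31) + (-616)² = 0 + 379456 = 379456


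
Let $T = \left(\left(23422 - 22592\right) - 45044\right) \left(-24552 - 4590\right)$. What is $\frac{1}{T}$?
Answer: $\frac{1}{1288484388} \approx 7.7611 \cdot 10^{-10}$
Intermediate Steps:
$T = 1288484388$ ($T = \left(830 - 45044\right) \left(-29142\right) = \left(-44214\right) \left(-29142\right) = 1288484388$)
$\frac{1}{T} = \frac{1}{1288484388}$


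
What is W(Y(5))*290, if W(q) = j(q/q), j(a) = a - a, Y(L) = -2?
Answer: 0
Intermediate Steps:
j(a) = 0
W(q) = 0
W(Y(5))*290 = 0*290 = 0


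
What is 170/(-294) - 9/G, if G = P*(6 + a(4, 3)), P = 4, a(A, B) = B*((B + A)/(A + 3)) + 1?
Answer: -4723/5880 ≈ -0.80323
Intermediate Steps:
a(A, B) = 1 + B*(A + B)/(3 + A) (a(A, B) = B*((A + B)/(3 + A)) + 1 = B*(A + B)/(3 + A) + 1 = 1 + B*(A + B)/(3 + A))
G = 40 (G = 4*(6 + (3 + 4 + 3**2 + 4*3)/(3 + 4)) = 4*(6 + (3 + 4 + 9 + 12)/7) = 4*(6 + (1/7)*28) = 4*(6 + 4) = 4*10 = 40)
170/(-294) - 9/G = 170/(-294) - 9/40 = 170*(-1/294) - 9*1/40 = -85/147 - 9/40 = -4723/5880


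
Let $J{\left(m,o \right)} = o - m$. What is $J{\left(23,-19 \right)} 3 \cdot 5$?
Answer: $-630$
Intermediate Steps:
$J{\left(23,-19 \right)} 3 \cdot 5 = \left(-19 - 23\right) 3 \cdot 5 = \left(-19 - 23\right) 15 = \left(-42\right) 15 = -630$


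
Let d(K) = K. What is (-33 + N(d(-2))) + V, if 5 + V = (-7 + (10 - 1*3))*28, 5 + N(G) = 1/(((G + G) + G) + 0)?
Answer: -259/6 ≈ -43.167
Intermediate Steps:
N(G) = -5 + 1/(3*G) (N(G) = -5 + 1/(((G + G) + G) + 0) = -5 + 1/((2*G + G) + 0) = -5 + 1/(3*G + 0) = -5 + 1/(3*G))
V = -5 (V = -5 + (-7 + (10 - 1*3))*28 = -5 + (-7 + (10 - 3))*28 = -5 + (-7 + 7)*28 = -5 + 0*28 = -5 + 0 = -5)
(-33 + N(d(-2))) + V = (-33 + (-5 + (⅓)/(-2))) - 5 = (-33 + (-5 + (⅓)*(-½))) - 5 = (-33 + (-5 - ⅙)) - 5 = (-33 - 31/6) - 5 = -229/6 - 5 = -259/6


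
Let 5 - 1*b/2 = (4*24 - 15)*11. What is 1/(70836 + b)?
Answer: 1/69064 ≈ 1.4479e-5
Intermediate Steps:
b = -1772 (b = 10 - 2*(4*24 - 15)*11 = 10 - 2*(96 - 15)*11 = 10 - 162*11 = 10 - 2*891 = 10 - 1782 = -1772)
1/(70836 + b) = 1/(70836 - 1772) = 1/69064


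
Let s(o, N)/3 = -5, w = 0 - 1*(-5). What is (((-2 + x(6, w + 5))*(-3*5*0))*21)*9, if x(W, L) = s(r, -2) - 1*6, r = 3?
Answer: 0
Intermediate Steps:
w = 5 (w = 0 + 5 = 5)
s(o, N) = -15 (s(o, N) = 3*(-5) = -15)
x(W, L) = -21 (x(W, L) = -15 - 1*6 = -15 - 6 = -21)
(((-2 + x(6, w + 5))*(-3*5*0))*21)*9 = (((-2 - 21)*(-3*5*0))*21)*9 = (-(-345)*0*21)*9 = (-23*0*21)*9 = (0*21)*9 = 0*9 = 0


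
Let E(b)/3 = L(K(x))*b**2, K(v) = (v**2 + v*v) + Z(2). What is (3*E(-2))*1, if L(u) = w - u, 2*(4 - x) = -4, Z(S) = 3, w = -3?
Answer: -2808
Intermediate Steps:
x = 6 (x = 4 - 1/2*(-4) = 4 + 2 = 6)
K(v) = 3 + 2*v**2 (K(v) = (v**2 + v*v) + 3 = (v**2 + v**2) + 3 = 2*v**2 + 3 = 3 + 2*v**2)
L(u) = -3 - u
E(b) = -234*b**2 (E(b) = 3*((-3 - (3 + 2*6**2))*b**2) = 3*((-3 - (3 + 2*36))*b**2) = 3*((-3 - (3 + 72))*b**2) = 3*((-3 - 1*75)*b**2) = 3*((-3 - 75)*b**2) = 3*(-78*b**2) = -234*b**2)
(3*E(-2))*1 = (3*(-234*(-2)**2))*1 = (3*(-234*4))*1 = (3*(-936))*1 = -2808*1 = -2808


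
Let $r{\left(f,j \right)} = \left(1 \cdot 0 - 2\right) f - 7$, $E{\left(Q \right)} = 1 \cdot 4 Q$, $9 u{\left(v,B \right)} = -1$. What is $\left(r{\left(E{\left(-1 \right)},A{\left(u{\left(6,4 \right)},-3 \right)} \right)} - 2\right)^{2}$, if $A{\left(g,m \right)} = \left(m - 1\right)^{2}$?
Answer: $1$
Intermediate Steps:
$u{\left(v,B \right)} = - \frac{1}{9}$ ($u{\left(v,B \right)} = \frac{1}{9} \left(-1\right) = - \frac{1}{9}$)
$A{\left(g,m \right)} = \left(-1 + m\right)^{2}$
$E{\left(Q \right)} = 4 Q$
$r{\left(f,j \right)} = -7 - 2 f$ ($r{\left(f,j \right)} = \left(0 - 2\right) f - 7 = - 2 f - 7 = -7 - 2 f$)
$\left(r{\left(E{\left(-1 \right)},A{\left(u{\left(6,4 \right)},-3 \right)} \right)} - 2\right)^{2} = \left(\left(-7 - 2 \cdot 4 \left(-1\right)\right) - 2\right)^{2} = \left(\left(-7 - -8\right) - 2\right)^{2} = \left(\left(-7 + 8\right) - 2\right)^{2} = \left(1 - 2\right)^{2} = \left(-1\right)^{2} = 1$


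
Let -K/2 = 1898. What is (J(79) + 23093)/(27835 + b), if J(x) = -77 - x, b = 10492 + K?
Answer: 22937/34531 ≈ 0.66424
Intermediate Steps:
K = -3796 (K = -2*1898 = -3796)
b = 6696 (b = 10492 - 3796 = 6696)
(J(79) + 23093)/(27835 + b) = ((-77 - 1*79) + 23093)/(27835 + 6696) = ((-77 - 79) + 23093)/34531 = (-156 + 23093)*(1/34531) = 22937*(1/34531) = 22937/34531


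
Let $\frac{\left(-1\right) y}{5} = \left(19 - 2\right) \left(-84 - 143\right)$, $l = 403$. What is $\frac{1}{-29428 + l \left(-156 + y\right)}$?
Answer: $\frac{1}{7683589} \approx 1.3015 \cdot 10^{-7}$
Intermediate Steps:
$y = 19295$ ($y = - 5 \left(19 - 2\right) \left(-84 - 143\right) = - 5 \left(19 + \left(-102 + 100\right)\right) \left(-227\right) = - 5 \left(19 - 2\right) \left(-227\right) = - 5 \cdot 17 \left(-227\right) = \left(-5\right) \left(-3859\right) = 19295$)
$\frac{1}{-29428 + l \left(-156 + y\right)} = \frac{1}{-29428 + 403 \left(-156 + 19295\right)} = \frac{1}{-29428 + 403 \cdot 19139} = \frac{1}{-29428 + 7713017} = \frac{1}{7683589}$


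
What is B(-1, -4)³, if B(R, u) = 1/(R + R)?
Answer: -⅛ ≈ -0.12500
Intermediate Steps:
B(R, u) = 1/(2*R)
B(-1, -4)³ = ((½)/(-1))³ = ((½)*(-1))³ = (-½)³ = -⅛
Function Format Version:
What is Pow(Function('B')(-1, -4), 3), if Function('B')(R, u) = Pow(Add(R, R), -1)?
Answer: Rational(-1, 8) ≈ -0.12500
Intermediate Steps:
Function('B')(R, u) = Mul(Rational(1, 2), Pow(R, -1)) (Function('B')(R, u) = Pow(Mul(2, R), -1) = Mul(Rational(1, 2), Pow(R, -1)))
Pow(Function('B')(-1, -4), 3) = Pow(Mul(Rational(1, 2), Pow(-1, -1)), 3) = Pow(Mul(Rational(1, 2), -1), 3) = Pow(Rational(-1, 2), 3) = Rational(-1, 8)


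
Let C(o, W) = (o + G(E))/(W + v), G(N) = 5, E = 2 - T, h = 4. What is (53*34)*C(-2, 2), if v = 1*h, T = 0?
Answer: 901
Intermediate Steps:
v = 4 (v = 1*4 = 4)
E = 2 (E = 2 - 1*0 = 2 + 0 = 2)
C(o, W) = (5 + o)/(4 + W) (C(o, W) = (o + 5)/(W + 4) = (5 + o)/(4 + W))
(53*34)*C(-2, 2) = (53*34)*((5 - 2)/(4 + 2)) = 1802*(3/6) = 1802*((⅙)*3) = 1802*(½) = 901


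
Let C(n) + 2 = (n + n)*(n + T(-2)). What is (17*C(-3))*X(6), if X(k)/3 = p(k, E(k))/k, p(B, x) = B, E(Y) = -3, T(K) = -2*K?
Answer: -408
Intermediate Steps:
X(k) = 3 (X(k) = 3*(k/k) = 3*1 = 3)
C(n) = -2 + 2*n*(4 + n) (C(n) = -2 + (n + n)*(n - 2*(-2)) = -2 + (2*n)*(n + 4) = -2 + (2*n)*(4 + n) = -2 + 2*n*(4 + n))
(17*C(-3))*X(6) = (17*(-2 + 2*(-3)² + 8*(-3)))*3 = (17*(-2 + 2*9 - 24))*3 = (17*(-2 + 18 - 24))*3 = (17*(-8))*3 = -136*3 = -408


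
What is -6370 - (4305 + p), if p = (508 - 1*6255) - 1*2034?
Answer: -2894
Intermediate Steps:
p = -7781 (p = (508 - 6255) - 2034 = -5747 - 2034 = -7781)
-6370 - (4305 + p) = -6370 - (4305 - 7781) = -6370 - 1*(-3476) = -6370 + 3476 = -2894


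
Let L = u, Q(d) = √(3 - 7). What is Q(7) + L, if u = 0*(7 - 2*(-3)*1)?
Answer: 2*I ≈ 2.0*I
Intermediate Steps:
u = 0 (u = 0*(7 + 6*1) = 0*(7 + 6) = 0*13 = 0)
Q(d) = 2*I (Q(d) = √(-4) = 2*I)
L = 0
Q(7) + L = 2*I + 0 = 2*I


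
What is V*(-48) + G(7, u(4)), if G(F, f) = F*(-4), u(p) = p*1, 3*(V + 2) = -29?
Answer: 532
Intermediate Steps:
V = -35/3 (V = -2 + (⅓)*(-29) = -2 - 29/3 = -35/3 ≈ -11.667)
u(p) = p
G(F, f) = -4*F
V*(-48) + G(7, u(4)) = -35/3*(-48) - 4*7 = 560 - 28 = 532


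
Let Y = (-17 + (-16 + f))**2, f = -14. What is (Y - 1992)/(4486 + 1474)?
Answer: 217/5960 ≈ 0.036409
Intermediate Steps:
Y = 2209 (Y = (-17 + (-16 - 14))**2 = (-17 - 30)**2 = (-47)**2 = 2209)
(Y - 1992)/(4486 + 1474) = (2209 - 1992)/(4486 + 1474) = 217/5960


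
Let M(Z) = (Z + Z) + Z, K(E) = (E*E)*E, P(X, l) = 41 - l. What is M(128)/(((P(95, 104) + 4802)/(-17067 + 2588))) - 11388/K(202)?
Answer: -11456828733405/9765192878 ≈ -1173.2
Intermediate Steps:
K(E) = E³ (K(E) = E²*E = E³)
M(Z) = 3*Z (M(Z) = 2*Z + Z = 3*Z)
M(128)/(((P(95, 104) + 4802)/(-17067 + 2588))) - 11388/K(202) = (3*128)/((((41 - 1*104) + 4802)/(-17067 + 2588))) - 11388/(202³) = 384/((((41 - 104) + 4802)/(-14479))) - 11388/8242408 = 384/(((-63 + 4802)*(-1/14479))) - 11388*1/8242408 = 384/((4739*(-1/14479))) - 2847/2060602 = 384/(-4739/14479) - 2847/2060602 = 384*(-14479/4739) - 2847/2060602 = -5559936/4739 - 2847/2060602 = -11456828733405/9765192878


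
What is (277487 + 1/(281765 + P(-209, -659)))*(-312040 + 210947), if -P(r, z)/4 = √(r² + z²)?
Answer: -2226875727893431177548/79383867833 - 404372*√477962/79383867833 ≈ -2.8052e+10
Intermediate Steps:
P(r, z) = -4*√(r² + z²)
(277487 + 1/(281765 + P(-209, -659)))*(-312040 + 210947) = (277487 + 1/(281765 - 4*√((-209)² + (-659)²)))*(-312040 + 210947) = (277487 + 1/(281765 - 4*√(43681 + 434281)))*(-101093) = (277487 + 1/(281765 - 4*√477962))*(-101093) = -28051993291 - 101093/(281765 - 4*√477962)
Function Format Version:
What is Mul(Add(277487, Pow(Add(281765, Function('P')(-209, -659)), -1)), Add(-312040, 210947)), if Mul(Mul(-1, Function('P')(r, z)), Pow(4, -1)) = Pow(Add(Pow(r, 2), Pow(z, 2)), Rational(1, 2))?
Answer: Add(Rational(-2226875727893431177548, 79383867833), Mul(Rational(-404372, 79383867833), Pow(477962, Rational(1, 2)))) ≈ -2.8052e+10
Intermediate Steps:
Function('P')(r, z) = Mul(-4, Pow(Add(Pow(r, 2), Pow(z, 2)), Rational(1, 2)))
Mul(Add(277487, Pow(Add(281765, Function('P')(-209, -659)), -1)), Add(-312040, 210947)) = Mul(Add(277487, Pow(Add(281765, Mul(-4, Pow(Add(Pow(-209, 2), Pow(-659, 2)), Rational(1, 2)))), -1)), Add(-312040, 210947)) = Mul(Add(277487, Pow(Add(281765, Mul(-4, Pow(Add(43681, 434281), Rational(1, 2)))), -1)), -101093) = Mul(Add(277487, Pow(Add(281765, Mul(-4, Pow(477962, Rational(1, 2)))), -1)), -101093) = Add(-28051993291, Mul(-101093, Pow(Add(281765, Mul(-4, Pow(477962, Rational(1, 2)))), -1)))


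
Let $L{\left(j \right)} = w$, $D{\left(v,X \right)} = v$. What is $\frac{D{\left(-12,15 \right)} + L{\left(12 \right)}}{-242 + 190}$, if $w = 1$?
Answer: $\frac{11}{52} \approx 0.21154$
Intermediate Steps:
$L{\left(j \right)} = 1$
$\frac{D{\left(-12,15 \right)} + L{\left(12 \right)}}{-242 + 190} = \frac{-12 + 1}{-242 + 190} = - \frac{11}{-52} = \left(-11\right) \left(- \frac{1}{52}\right) = \frac{11}{52}$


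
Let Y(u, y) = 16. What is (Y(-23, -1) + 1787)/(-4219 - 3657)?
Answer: -1803/7876 ≈ -0.22892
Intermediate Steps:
(Y(-23, -1) + 1787)/(-4219 - 3657) = (16 + 1787)/(-4219 - 3657) = 1803/(-7876) = 1803*(-1/7876) = -1803/7876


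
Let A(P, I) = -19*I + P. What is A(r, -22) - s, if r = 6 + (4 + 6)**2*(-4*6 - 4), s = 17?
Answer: -2393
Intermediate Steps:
r = -2794 (r = 6 + 10**2*(-24 - 4) = 6 + 100*(-28) = 6 - 2800 = -2794)
A(P, I) = P - 19*I
A(r, -22) - s = (-2794 - 19*(-22)) - 1*17 = (-2794 + 418) - 17 = -2376 - 17 = -2393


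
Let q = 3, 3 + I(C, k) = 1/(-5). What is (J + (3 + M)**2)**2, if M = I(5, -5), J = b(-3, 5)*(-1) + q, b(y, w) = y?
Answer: 22801/625 ≈ 36.482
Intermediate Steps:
I(C, k) = -16/5 (I(C, k) = -3 + 1/(-5) = -3 - 1/5 = -16/5)
J = 6 (J = -3*(-1) + 3 = 3 + 3 = 6)
M = -16/5 ≈ -3.2000
(J + (3 + M)**2)**2 = (6 + (3 - 16/5)**2)**2 = (6 + (-1/5)**2)**2 = (6 + 1/25)**2 = (151/25)**2 = 22801/625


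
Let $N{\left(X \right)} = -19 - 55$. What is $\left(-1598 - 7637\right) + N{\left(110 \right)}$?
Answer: $-9309$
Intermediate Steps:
$N{\left(X \right)} = -74$
$\left(-1598 - 7637\right) + N{\left(110 \right)} = \left(-1598 - 7637\right) - 74 = -9235 - 74 = -9309$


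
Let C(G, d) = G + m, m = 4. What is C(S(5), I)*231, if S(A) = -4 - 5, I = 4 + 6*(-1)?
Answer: -1155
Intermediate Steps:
I = -2 (I = 4 - 6 = -2)
S(A) = -9
C(G, d) = 4 + G (C(G, d) = G + 4 = 4 + G)
C(S(5), I)*231 = (4 - 9)*231 = -5*231 = -1155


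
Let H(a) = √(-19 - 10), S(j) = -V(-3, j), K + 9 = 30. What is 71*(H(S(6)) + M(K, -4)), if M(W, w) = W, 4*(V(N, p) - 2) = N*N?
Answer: 1491 + 71*I*√29 ≈ 1491.0 + 382.35*I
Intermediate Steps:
K = 21 (K = -9 + 30 = 21)
V(N, p) = 2 + N²/4 (V(N, p) = 2 + (N*N)/4 = 2 + N²/4)
S(j) = -17/4 (S(j) = -(2 + (¼)*(-3)²) = -(2 + (¼)*9) = -(2 + 9/4) = -1*17/4 = -17/4)
H(a) = I*√29 (H(a) = √(-29) = I*√29)
71*(H(S(6)) + M(K, -4)) = 71*(I*√29 + 21) = 71*(21 + I*√29) = 1491 + 71*I*√29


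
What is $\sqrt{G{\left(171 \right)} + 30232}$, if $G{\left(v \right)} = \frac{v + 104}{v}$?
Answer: $\frac{\sqrt{98228993}}{57} \approx 173.88$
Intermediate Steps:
$G{\left(v \right)} = \frac{104 + v}{v}$
$\sqrt{G{\left(171 \right)} + 30232} = \sqrt{\frac{104 + 171}{171} + 30232} = \sqrt{\frac{1}{171} \cdot 275 + 30232} = \sqrt{\frac{275}{171} + 30232} = \sqrt{\frac{5169947}{171}} = \frac{\sqrt{98228993}}{57}$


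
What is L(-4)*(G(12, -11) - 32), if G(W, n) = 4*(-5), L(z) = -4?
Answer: 208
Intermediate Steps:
G(W, n) = -20
L(-4)*(G(12, -11) - 32) = -4*(-20 - 32) = -4*(-52) = 208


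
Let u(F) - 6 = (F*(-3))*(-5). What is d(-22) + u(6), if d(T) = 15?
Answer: 111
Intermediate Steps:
u(F) = 6 + 15*F (u(F) = 6 + (F*(-3))*(-5) = 6 - 3*F*(-5) = 6 + 15*F)
d(-22) + u(6) = 15 + (6 + 15*6) = 15 + (6 + 90) = 15 + 96 = 111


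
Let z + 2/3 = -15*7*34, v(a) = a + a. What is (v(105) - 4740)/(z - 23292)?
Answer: 6795/40294 ≈ 0.16864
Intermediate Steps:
v(a) = 2*a
z = -10712/3 (z = -⅔ - 15*7*34 = -⅔ - 105*34 = -⅔ - 3570 = -10712/3 ≈ -3570.7)
(v(105) - 4740)/(z - 23292) = (2*105 - 4740)/(-10712/3 - 23292) = (210 - 4740)/(-80588/3) = -4530*(-3/80588) = 6795/40294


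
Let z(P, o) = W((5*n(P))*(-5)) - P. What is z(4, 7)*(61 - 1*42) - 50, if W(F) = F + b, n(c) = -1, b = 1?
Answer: 368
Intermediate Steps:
W(F) = 1 + F (W(F) = F + 1 = 1 + F)
z(P, o) = 26 - P (z(P, o) = (1 + (5*(-1))*(-5)) - P = (1 - 5*(-5)) - P = (1 + 25) - P = 26 - P)
z(4, 7)*(61 - 1*42) - 50 = (26 - 1*4)*(61 - 1*42) - 50 = (26 - 4)*(61 - 42) - 50 = 22*19 - 50 = 418 - 50 = 368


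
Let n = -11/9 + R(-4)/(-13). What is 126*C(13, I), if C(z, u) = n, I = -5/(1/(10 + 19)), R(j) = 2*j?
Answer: -994/13 ≈ -76.462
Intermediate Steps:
n = -71/117 (n = -11/9 + (2*(-4))/(-13) = -11*⅑ - 8*(-1/13) = -11/9 + 8/13 = -71/117 ≈ -0.60684)
I = -145 (I = -5/(1/29) = -5/1/29 = -5*29 = -145)
C(z, u) = -71/117
126*C(13, I) = 126*(-71/117) = -994/13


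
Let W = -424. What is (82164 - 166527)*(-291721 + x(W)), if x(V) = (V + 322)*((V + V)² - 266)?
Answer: 6210230138511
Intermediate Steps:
x(V) = (-266 + 4*V²)*(322 + V) (x(V) = (322 + V)*((2*V)² - 266) = (322 + V)*(4*V² - 266) = (322 + V)*(-266 + 4*V²) = (-266 + 4*V²)*(322 + V))
(82164 - 166527)*(-291721 + x(W)) = (82164 - 166527)*(-291721 + (-85652 - 266*(-424) + 4*(-424)³ + 1288*(-424)²)) = -84363*(-291721 + (-85652 + 112784 + 4*(-76225024) + 1288*179776)) = -84363*(-291721 + (-85652 + 112784 - 304900096 + 231551488)) = -84363*(-291721 - 73321476) = -84363*(-73613197) = 6210230138511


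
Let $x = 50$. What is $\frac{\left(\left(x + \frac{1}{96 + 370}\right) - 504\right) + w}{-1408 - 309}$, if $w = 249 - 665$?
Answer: $\frac{405419}{800122} \approx 0.5067$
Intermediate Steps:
$w = -416$
$\frac{\left(\left(x + \frac{1}{96 + 370}\right) - 504\right) + w}{-1408 - 309} = \frac{\left(\left(50 + \frac{1}{96 + 370}\right) - 504\right) - 416}{-1408 - 309} = \frac{\left(\left(50 + \frac{1}{466}\right) - 504\right) - 416}{-1717} = \left(\left(\left(50 + \frac{1}{466}\right) - 504\right) - 416\right) \left(- \frac{1}{1717}\right) = \left(\left(\frac{23301}{466} - 504\right) - 416\right) \left(- \frac{1}{1717}\right) = \left(- \frac{211563}{466} - 416\right) \left(- \frac{1}{1717}\right) = \left(- \frac{405419}{466}\right) \left(- \frac{1}{1717}\right) = \frac{405419}{800122}$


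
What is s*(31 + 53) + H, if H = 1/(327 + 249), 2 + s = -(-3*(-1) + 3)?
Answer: -387071/576 ≈ -672.00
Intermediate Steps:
s = -8 (s = -2 - (-3*(-1) + 3) = -2 - (3 + 3) = -2 - 1*6 = -2 - 6 = -8)
H = 1/576 ≈ 0.0017361
s*(31 + 53) + H = -8*(31 + 53) + 1/576 = -8*84 + 1/576 = -672 + 1/576 = -387071/576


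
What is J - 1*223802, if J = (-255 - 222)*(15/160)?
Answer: -7163095/32 ≈ -2.2385e+5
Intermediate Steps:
J = -1431/32 (J = -7155/160 = -477*3/32 = -1431/32 ≈ -44.719)
J - 1*223802 = -1431/32 - 1*223802 = -1431/32 - 223802 = -7163095/32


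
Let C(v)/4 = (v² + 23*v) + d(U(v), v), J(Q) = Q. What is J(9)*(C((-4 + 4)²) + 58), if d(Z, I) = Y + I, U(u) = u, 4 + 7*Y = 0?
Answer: 3510/7 ≈ 501.43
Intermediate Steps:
Y = -4/7 (Y = -4/7 + (⅐)*0 = -4/7 + 0 = -4/7 ≈ -0.57143)
d(Z, I) = -4/7 + I
C(v) = -16/7 + 4*v² + 96*v (C(v) = 4*((v² + 23*v) + (-4/7 + v)) = 4*(-4/7 + v² + 24*v) = -16/7 + 4*v² + 96*v)
J(9)*(C((-4 + 4)²) + 58) = 9*((-16/7 + 4*((-4 + 4)²)² + 96*(-4 + 4)²) + 58) = 9*((-16/7 + 4*(0²)² + 96*0²) + 58) = 9*((-16/7 + 4*0² + 96*0) + 58) = 9*((-16/7 + 4*0 + 0) + 58) = 9*((-16/7 + 0 + 0) + 58) = 9*(-16/7 + 58) = 9*(390/7) = 3510/7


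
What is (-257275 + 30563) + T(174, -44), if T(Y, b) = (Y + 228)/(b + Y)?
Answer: -14736079/65 ≈ -2.2671e+5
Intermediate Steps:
T(Y, b) = (228 + Y)/(Y + b)
(-257275 + 30563) + T(174, -44) = (-257275 + 30563) + (228 + 174)/(174 - 44) = -226712 + 402/130 = -226712 + (1/130)*402 = -226712 + 201/65 = -14736079/65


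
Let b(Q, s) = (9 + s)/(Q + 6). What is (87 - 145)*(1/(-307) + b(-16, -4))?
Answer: 8961/307 ≈ 29.189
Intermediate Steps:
b(Q, s) = (9 + s)/(6 + Q)
(87 - 145)*(1/(-307) + b(-16, -4)) = (87 - 145)*(1/(-307) + (9 - 4)/(6 - 16)) = -58*(-1/307 + 5/(-10)) = -58*(-1/307 - 1/10*5) = -58*(-1/307 - 1/2) = -58*(-309/614) = 8961/307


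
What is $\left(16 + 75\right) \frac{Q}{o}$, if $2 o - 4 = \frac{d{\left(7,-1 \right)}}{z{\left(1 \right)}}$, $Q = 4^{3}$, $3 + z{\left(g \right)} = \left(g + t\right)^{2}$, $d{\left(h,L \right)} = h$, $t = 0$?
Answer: $23296$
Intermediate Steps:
$z{\left(g \right)} = -3 + g^{2}$ ($z{\left(g \right)} = -3 + \left(g + 0\right)^{2} = -3 + g^{2}$)
$Q = 64$
$o = \frac{1}{4}$ ($o = 2 + \frac{7 \frac{1}{-3 + 1^{2}}}{2} = 2 + \frac{7 \frac{1}{-3 + 1}}{2} = 2 + \frac{7 \frac{1}{-2}}{2} = 2 + \frac{7 \left(- \frac{1}{2}\right)}{2} = 2 + \frac{1}{2} \left(- \frac{7}{2}\right) = 2 - \frac{7}{4} = \frac{1}{4} \approx 0.25$)
$\left(16 + 75\right) \frac{Q}{o} = \left(16 + 75\right) 64 \frac{1}{\frac{1}{4}} = 91 \cdot 64 \cdot 4 = 91 \cdot 256 = 23296$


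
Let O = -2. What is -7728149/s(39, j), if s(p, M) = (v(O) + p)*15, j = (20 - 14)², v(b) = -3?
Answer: -7728149/540 ≈ -14311.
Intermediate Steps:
j = 36 (j = 6² = 36)
s(p, M) = -45 + 15*p (s(p, M) = (-3 + p)*15 = -45 + 15*p)
-7728149/s(39, j) = -7728149/(-45 + 15*39) = -7728149/(-45 + 585) = -7728149/540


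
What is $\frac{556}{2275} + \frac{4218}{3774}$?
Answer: $\frac{52677}{38675} \approx 1.362$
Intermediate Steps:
$\frac{556}{2275} + \frac{4218}{3774} = 556 \cdot \frac{1}{2275} + 4218 \cdot \frac{1}{3774} = \frac{556}{2275} + \frac{19}{17} = \frac{52677}{38675}$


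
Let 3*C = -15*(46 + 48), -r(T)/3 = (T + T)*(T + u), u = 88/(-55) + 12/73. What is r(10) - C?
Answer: -3202/73 ≈ -43.863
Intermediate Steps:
u = -524/365 (u = 88*(-1/55) + 12*(1/73) = -8/5 + 12/73 = -524/365 ≈ -1.4356)
r(T) = -6*T*(-524/365 + T) (r(T) = -3*(T + T)*(T - 524/365) = -3*2*T*(-524/365 + T) = -6*T*(-524/365 + T))
C = -470 (C = (-15*(46 + 48))/3 = (-15*94)/3 = (1/3)*(-1410) = -470)
r(10) - C = (6/365)*10*(524 - 365*10) - 1*(-470) = (6/365)*10*(524 - 3650) + 470 = (6/365)*10*(-3126) + 470 = -37512/73 + 470 = -3202/73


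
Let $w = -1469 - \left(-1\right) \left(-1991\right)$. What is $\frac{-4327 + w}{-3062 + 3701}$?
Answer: $- \frac{7787}{639} \approx -12.186$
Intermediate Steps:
$w = -3460$ ($w = -1469 - 1991 = -3460$)
$\frac{-4327 + w}{-3062 + 3701} = \frac{-4327 - 3460}{-3062 + 3701} = - \frac{7787}{639}$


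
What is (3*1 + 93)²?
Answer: 9216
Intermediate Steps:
(3*1 + 93)² = (3 + 93)² = 96² = 9216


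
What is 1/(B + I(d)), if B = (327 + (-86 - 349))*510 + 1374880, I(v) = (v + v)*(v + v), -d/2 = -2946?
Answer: 1/140182456 ≈ 7.1336e-9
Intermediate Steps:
d = 5892 (d = -2*(-2946) = 5892)
I(v) = 4*v² (I(v) = (2*v)*(2*v) = 4*v²)
B = 1319800 (B = (327 - 435)*510 + 1374880 = -108*510 + 1374880 = -55080 + 1374880 = 1319800)
1/(B + I(d)) = 1/(1319800 + 4*5892²) = 1/(1319800 + 4*34715664) = 1/(1319800 + 138862656) = 1/140182456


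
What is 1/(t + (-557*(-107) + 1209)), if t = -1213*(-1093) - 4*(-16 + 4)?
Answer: 1/1386665 ≈ 7.2115e-7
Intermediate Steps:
t = 1325857 (t = 1325809 - 4*(-12) = 1325809 + 48 = 1325857)
1/(t + (-557*(-107) + 1209)) = 1/(1325857 + (-557*(-107) + 1209)) = 1/(1325857 + (59599 + 1209)) = 1/(1325857 + 60808) = 1/1386665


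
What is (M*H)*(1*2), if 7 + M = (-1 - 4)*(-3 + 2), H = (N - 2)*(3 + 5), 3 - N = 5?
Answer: 128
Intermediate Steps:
N = -2 (N = 3 - 1*5 = 3 - 5 = -2)
H = -32 (H = (-2 - 2)*(3 + 5) = -4*8 = -32)
M = -2 (M = -7 + (-1 - 4)*(-3 + 2) = -7 - 5*(-1) = -7 + 5 = -2)
(M*H)*(1*2) = (-2*(-32))*(1*2) = 64*2 = 128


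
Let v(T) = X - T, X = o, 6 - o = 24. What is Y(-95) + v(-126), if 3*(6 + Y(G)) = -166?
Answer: 140/3 ≈ 46.667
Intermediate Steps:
o = -18 (o = 6 - 1*24 = 6 - 24 = -18)
Y(G) = -184/3 (Y(G) = -6 + (⅓)*(-166) = -6 - 166/3 = -184/3)
X = -18
v(T) = -18 - T
Y(-95) + v(-126) = -184/3 + (-18 - 1*(-126)) = -184/3 + (-18 + 126) = -184/3 + 108 = 140/3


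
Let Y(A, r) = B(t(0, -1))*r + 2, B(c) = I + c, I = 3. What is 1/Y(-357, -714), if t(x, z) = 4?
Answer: -1/4996 ≈ -0.00020016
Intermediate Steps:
B(c) = 3 + c
Y(A, r) = 2 + 7*r (Y(A, r) = (3 + 4)*r + 2 = 7*r + 2 = 2 + 7*r)
1/Y(-357, -714) = 1/(2 + 7*(-714)) = 1/(2 - 4998) = 1/(-4996) = -1/4996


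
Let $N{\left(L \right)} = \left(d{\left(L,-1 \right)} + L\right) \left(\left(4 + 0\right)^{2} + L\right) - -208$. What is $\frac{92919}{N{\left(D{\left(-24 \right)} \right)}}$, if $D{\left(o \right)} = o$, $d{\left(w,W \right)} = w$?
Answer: $\frac{92919}{592} \approx 156.96$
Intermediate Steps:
$N{\left(L \right)} = 208 + 2 L \left(16 + L\right)$ ($N{\left(L \right)} = \left(L + L\right) \left(\left(4 + 0\right)^{2} + L\right) - -208 = 2 L \left(4^{2} + L\right) + 208 = 2 L \left(16 + L\right) + 208 = 208 + 2 L \left(16 + L\right)$)
$\frac{92919}{N{\left(D{\left(-24 \right)} \right)}} = \frac{92919}{208 + 2 \left(-24\right)^{2} + 32 \left(-24\right)} = \frac{92919}{208 + 2 \cdot 576 - 768} = \frac{92919}{208 + 1152 - 768} = \frac{92919}{592}$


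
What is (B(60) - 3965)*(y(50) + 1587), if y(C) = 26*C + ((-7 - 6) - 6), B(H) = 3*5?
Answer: -11328600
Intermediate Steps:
B(H) = 15
y(C) = -19 + 26*C (y(C) = 26*C + (-13 - 6) = 26*C - 19 = -19 + 26*C)
(B(60) - 3965)*(y(50) + 1587) = (15 - 3965)*((-19 + 26*50) + 1587) = -3950*((-19 + 1300) + 1587) = -3950*(1281 + 1587) = -3950*2868 = -11328600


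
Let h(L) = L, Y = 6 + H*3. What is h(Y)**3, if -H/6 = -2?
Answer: 74088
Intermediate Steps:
H = 12 (H = -6*(-2) = 12)
Y = 42 (Y = 6 + 12*3 = 6 + 36 = 42)
h(Y)**3 = 42**3 = 74088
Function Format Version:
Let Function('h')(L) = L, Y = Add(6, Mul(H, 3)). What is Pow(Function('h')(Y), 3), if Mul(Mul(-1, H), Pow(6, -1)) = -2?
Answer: 74088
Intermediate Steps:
H = 12 (H = Mul(-6, -2) = 12)
Y = 42 (Y = Add(6, Mul(12, 3)) = Add(6, 36) = 42)
Pow(Function('h')(Y), 3) = Pow(42, 3) = 74088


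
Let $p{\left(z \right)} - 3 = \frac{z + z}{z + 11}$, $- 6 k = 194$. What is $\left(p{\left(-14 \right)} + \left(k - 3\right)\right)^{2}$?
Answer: $529$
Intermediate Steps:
$k = - \frac{97}{3}$ ($k = \left(- \frac{1}{6}\right) 194 = - \frac{97}{3} \approx -32.333$)
$p{\left(z \right)} = 3 + \frac{2 z}{11 + z}$ ($p{\left(z \right)} = 3 + \frac{z + z}{z + 11} = 3 + \frac{2 z}{11 + z}$)
$\left(p{\left(-14 \right)} + \left(k - 3\right)\right)^{2} = \left(\frac{33 + 5 \left(-14\right)}{11 - 14} - \frac{106}{3}\right)^{2} = \left(\frac{33 - 70}{-3} - \frac{106}{3}\right)^{2} = \left(\left(- \frac{1}{3}\right) \left(-37\right) - \frac{106}{3}\right)^{2} = \left(\frac{37}{3} - \frac{106}{3}\right)^{2} = \left(-23\right)^{2} = 529$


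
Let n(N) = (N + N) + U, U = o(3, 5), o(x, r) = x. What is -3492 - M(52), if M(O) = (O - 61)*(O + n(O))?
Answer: -2061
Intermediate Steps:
U = 3
n(N) = 3 + 2*N (n(N) = (N + N) + 3 = 2*N + 3 = 3 + 2*N)
M(O) = (-61 + O)*(3 + 3*O) (M(O) = (O - 61)*(O + (3 + 2*O)) = (-61 + O)*(3 + 3*O))
-3492 - M(52) = -3492 - (-183 - 180*52 + 3*52**2) = -3492 - (-183 - 9360 + 3*2704) = -3492 - (-183 - 9360 + 8112) = -3492 - 1*(-1431) = -3492 + 1431 = -2061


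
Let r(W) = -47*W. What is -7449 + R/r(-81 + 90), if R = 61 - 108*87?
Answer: -3141592/423 ≈ -7426.9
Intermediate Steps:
R = -9335 (R = 61 - 9396 = -9335)
-7449 + R/r(-81 + 90) = -7449 - 9335*(-1/(47*(-81 + 90))) = -7449 - 9335/((-47*9)) = -7449 - 9335/(-423) = -7449 - 9335*(-1/423) = -7449 + 9335/423 = -3141592/423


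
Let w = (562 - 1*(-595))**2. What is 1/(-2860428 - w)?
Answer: -1/4199077 ≈ -2.3815e-7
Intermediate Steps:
w = 1338649 (w = (562 + 595)**2 = 1157**2 = 1338649)
1/(-2860428 - w) = 1/(-2860428 - 1*1338649) = 1/(-2860428 - 1338649) = 1/(-4199077) = -1/4199077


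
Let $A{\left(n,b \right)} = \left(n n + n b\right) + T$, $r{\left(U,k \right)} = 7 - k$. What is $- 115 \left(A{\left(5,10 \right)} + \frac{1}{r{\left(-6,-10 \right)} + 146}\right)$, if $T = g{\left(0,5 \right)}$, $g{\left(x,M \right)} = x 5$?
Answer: $- \frac{1405990}{163} \approx -8625.7$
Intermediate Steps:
$g{\left(x,M \right)} = 5 x$
$T = 0$ ($T = 5 \cdot 0 = 0$)
$A{\left(n,b \right)} = n^{2} + b n$ ($A{\left(n,b \right)} = \left(n n + n b\right) + 0 = \left(n^{2} + b n\right) + 0 = n^{2} + b n$)
$- 115 \left(A{\left(5,10 \right)} + \frac{1}{r{\left(-6,-10 \right)} + 146}\right) = - 115 \left(5 \left(10 + 5\right) + \frac{1}{\left(7 - -10\right) + 146}\right) = - 115 \left(5 \cdot 15 + \frac{1}{\left(7 + 10\right) + 146}\right) = - 115 \left(75 + \frac{1}{17 + 146}\right) = - 115 \left(75 + \frac{1}{163}\right) = \left(-115\right) \frac{12226}{163} = - \frac{1405990}{163}$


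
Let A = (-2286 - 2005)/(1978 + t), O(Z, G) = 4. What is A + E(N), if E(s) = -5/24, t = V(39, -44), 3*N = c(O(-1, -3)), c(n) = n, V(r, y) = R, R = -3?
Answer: -112859/47400 ≈ -2.3810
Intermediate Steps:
V(r, y) = -3
N = 4/3 (N = (⅓)*4 = 4/3 ≈ 1.3333)
t = -3
E(s) = -5/24 (E(s) = -5*1/24 = -5/24)
A = -4291/1975 (A = (-2286 - 2005)/(1978 - 3) = -4291/1975 ≈ -2.1727)
A + E(N) = -4291/1975 - 5/24 = -112859/47400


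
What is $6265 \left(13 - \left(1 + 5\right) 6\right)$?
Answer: $-144095$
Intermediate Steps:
$6265 \left(13 - \left(1 + 5\right) 6\right) = 6265 \left(13 - 6 \cdot 6\right) = 6265 \left(13 - 36\right) = 6265 \left(-23\right) = -144095$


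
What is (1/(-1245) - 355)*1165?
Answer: -102980408/249 ≈ -4.1358e+5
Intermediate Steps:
(1/(-1245) - 355)*1165 = (-1/1245 - 355)*1165 = -441976/1245*1165 = -102980408/249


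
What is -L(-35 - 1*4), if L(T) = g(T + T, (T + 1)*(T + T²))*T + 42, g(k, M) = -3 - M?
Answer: 2196165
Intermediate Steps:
L(T) = 42 + T*(-3 - (1 + T)*(T + T²)) (L(T) = (-3 - (T + 1)*(T + T²))*T + 42 = (-3 - (1 + T)*(T + T²))*T + 42 = T*(-3 - (1 + T)*(T + T²)) + 42 = 42 + T*(-3 - (1 + T)*(T + T²)))
-L(-35 - 1*4) = -(42 - (-35 - 1*4)*(3 + (-35 - 1*4)*(1 + (-35 - 1*4)² + 2*(-35 - 1*4)))) = -(42 - (-35 - 4)*(3 + (-35 - 4)*(1 + (-35 - 4)² + 2*(-35 - 4)))) = -(42 - 1*(-39)*(3 - 39*(1 + (-39)² + 2*(-39)))) = -(42 - 1*(-39)*(3 - 39*(1 + 1521 - 78))) = -(42 - 1*(-39)*(3 - 39*1444)) = -(42 - 1*(-39)*(3 - 56316)) = -(42 - 1*(-39)*(-56313)) = -(42 - 2196207) = -1*(-2196165) = 2196165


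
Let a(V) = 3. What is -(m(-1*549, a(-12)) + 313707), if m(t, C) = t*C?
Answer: -312060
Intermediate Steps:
m(t, C) = C*t
-(m(-1*549, a(-12)) + 313707) = -(3*(-1*549) + 313707) = -(3*(-549) + 313707) = -(-1647 + 313707) = -1*312060 = -312060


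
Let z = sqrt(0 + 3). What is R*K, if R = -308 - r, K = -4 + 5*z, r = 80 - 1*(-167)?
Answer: 2220 - 2775*sqrt(3) ≈ -2586.4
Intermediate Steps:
z = sqrt(3) ≈ 1.7320
r = 247 (r = 80 + 167 = 247)
K = -4 + 5*sqrt(3) ≈ 4.6603
R = -555 (R = -308 - 1*247 = -308 - 247 = -555)
R*K = -555*(-4 + 5*sqrt(3)) = 2220 - 2775*sqrt(3)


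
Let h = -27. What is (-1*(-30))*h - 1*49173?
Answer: -49983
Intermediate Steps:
(-1*(-30))*h - 1*49173 = -1*(-30)*(-27) - 1*49173 = 30*(-27) - 49173 = -810 - 49173 = -49983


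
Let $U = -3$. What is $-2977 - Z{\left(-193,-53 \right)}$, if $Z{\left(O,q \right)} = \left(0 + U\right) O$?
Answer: $-3556$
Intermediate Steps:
$Z{\left(O,q \right)} = - 3 O$ ($Z{\left(O,q \right)} = \left(0 - 3\right) O = - 3 O$)
$-2977 - Z{\left(-193,-53 \right)} = -2977 - \left(-3\right) \left(-193\right) = -2977 - 579 = -3556$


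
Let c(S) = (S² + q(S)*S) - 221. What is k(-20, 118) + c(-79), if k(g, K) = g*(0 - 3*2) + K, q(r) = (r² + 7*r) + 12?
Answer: -444042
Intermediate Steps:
q(r) = 12 + r² + 7*r
k(g, K) = K - 6*g (k(g, K) = g*(0 - 6) + K = g*(-6) + K = -6*g + K = K - 6*g)
c(S) = -221 + S² + S*(12 + S² + 7*S) (c(S) = (S² + (12 + S² + 7*S)*S) - 221 = (S² + S*(12 + S² + 7*S)) - 221 = -221 + S² + S*(12 + S² + 7*S))
k(-20, 118) + c(-79) = (118 - 6*(-20)) + (-221 + (-79)³ + 8*(-79)² + 12*(-79)) = (118 + 120) + (-221 - 493039 + 8*6241 - 948) = 238 + (-221 - 493039 + 49928 - 948) = 238 - 444280 = -444042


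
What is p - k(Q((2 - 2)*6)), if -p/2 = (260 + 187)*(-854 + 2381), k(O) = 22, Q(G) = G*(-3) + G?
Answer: -1365160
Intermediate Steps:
Q(G) = -2*G (Q(G) = -3*G + G = -2*G)
p = -1365138 (p = -2*(260 + 187)*(-854 + 2381) = -894*1527 = -2*682569 = -1365138)
p - k(Q((2 - 2)*6)) = -1365138 - 1*22 = -1365138 - 22 = -1365160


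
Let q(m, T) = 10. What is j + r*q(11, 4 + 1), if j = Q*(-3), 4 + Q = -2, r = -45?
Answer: -432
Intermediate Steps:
Q = -6 (Q = -4 - 2 = -6)
j = 18 (j = -6*(-3) = 18)
j + r*q(11, 4 + 1) = 18 - 45*10 = 18 - 450 = -432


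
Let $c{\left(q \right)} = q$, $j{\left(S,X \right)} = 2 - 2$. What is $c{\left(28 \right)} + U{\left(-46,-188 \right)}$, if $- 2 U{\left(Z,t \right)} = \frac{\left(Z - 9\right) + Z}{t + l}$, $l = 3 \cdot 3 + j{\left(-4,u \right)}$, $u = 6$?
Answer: $\frac{9923}{358} \approx 27.718$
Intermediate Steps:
$j{\left(S,X \right)} = 0$ ($j{\left(S,X \right)} = 2 - 2 = 0$)
$l = 9$ ($l = 3 \cdot 3 + 0 = 9 + 0 = 9$)
$U{\left(Z,t \right)} = - \frac{-9 + 2 Z}{2 \left(9 + t\right)}$ ($U{\left(Z,t \right)} = - \frac{\left(\left(Z - 9\right) + Z\right) \frac{1}{t + 9}}{2} = - \frac{\left(\left(-9 + Z\right) + Z\right) \frac{1}{9 + t}}{2} = - \frac{\left(-9 + 2 Z\right) \frac{1}{9 + t}}{2} = - \frac{\frac{1}{9 + t} \left(-9 + 2 Z\right)}{2} = - \frac{-9 + 2 Z}{2 \left(9 + t\right)}$)
$c{\left(28 \right)} + U{\left(-46,-188 \right)} = 28 + \frac{\frac{9}{2} - -46}{9 - 188} = 28 + \frac{\frac{9}{2} + 46}{-179} = 28 - \frac{101}{358} = \frac{9923}{358}$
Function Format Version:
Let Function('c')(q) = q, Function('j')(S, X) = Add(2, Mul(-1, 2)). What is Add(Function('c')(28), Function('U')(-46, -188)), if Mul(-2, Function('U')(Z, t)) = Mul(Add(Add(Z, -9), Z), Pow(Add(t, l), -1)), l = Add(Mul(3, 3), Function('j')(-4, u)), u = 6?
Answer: Rational(9923, 358) ≈ 27.718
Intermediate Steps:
Function('j')(S, X) = 0 (Function('j')(S, X) = Add(2, -2) = 0)
l = 9 (l = Add(Mul(3, 3), 0) = Add(9, 0) = 9)
Function('U')(Z, t) = Mul(Rational(-1, 2), Pow(Add(9, t), -1), Add(-9, Mul(2, Z))) (Function('U')(Z, t) = Mul(Rational(-1, 2), Mul(Add(Add(Z, -9), Z), Pow(Add(t, 9), -1))) = Mul(Rational(-1, 2), Mul(Add(Add(-9, Z), Z), Pow(Add(9, t), -1))) = Mul(Rational(-1, 2), Mul(Add(-9, Mul(2, Z)), Pow(Add(9, t), -1))) = Mul(Rational(-1, 2), Mul(Pow(Add(9, t), -1), Add(-9, Mul(2, Z)))) = Mul(Rational(-1, 2), Pow(Add(9, t), -1), Add(-9, Mul(2, Z))))
Add(Function('c')(28), Function('U')(-46, -188)) = Add(28, Mul(Pow(Add(9, -188), -1), Add(Rational(9, 2), Mul(-1, -46)))) = Add(28, Mul(Pow(-179, -1), Add(Rational(9, 2), 46))) = Add(28, Mul(Rational(-1, 179), Rational(101, 2))) = Add(28, Rational(-101, 358)) = Rational(9923, 358)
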